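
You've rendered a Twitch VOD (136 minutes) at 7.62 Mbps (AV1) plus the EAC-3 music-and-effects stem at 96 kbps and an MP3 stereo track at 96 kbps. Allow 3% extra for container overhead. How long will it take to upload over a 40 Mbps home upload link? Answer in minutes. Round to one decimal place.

27.4 minutes

136 min = 8160 s
Audio total: 96 + 96 = 192 kbps = 0.192 Mbps.
Total bitrate: 7.812 Mbps.
File: 7.812 Mbps × 8160 s = 63745.9 Mb.
With 3% container overhead: ×1.03. → 65658.3 Mb.
At 40 Mbps: 65658.3 / 40 = 1641.5 s ≈ 27.4 minutes.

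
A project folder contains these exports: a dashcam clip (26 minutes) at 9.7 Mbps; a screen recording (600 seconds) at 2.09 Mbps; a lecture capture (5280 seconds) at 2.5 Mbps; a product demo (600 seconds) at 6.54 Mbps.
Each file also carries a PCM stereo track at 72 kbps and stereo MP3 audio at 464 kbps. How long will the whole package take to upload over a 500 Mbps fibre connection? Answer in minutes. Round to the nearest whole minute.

Audio total: 72 + 464 = 536 kbps = 0.536 Mbps.
dashcam clip: 10.236 Mbps × 1560 s = 15968.2 Mb
screen recording: 2.626 Mbps × 600 s = 1575.6 Mb
lecture capture: 3.036 Mbps × 5280 s = 16030.1 Mb
product demo: 7.076 Mbps × 600 s = 4245.6 Mb
Total: 37819.4 Mb = 4727.4 MB.
At 500 Mbps: 37819.4 / 500 = 76 s ≈ 1.26 minutes.

1 minutes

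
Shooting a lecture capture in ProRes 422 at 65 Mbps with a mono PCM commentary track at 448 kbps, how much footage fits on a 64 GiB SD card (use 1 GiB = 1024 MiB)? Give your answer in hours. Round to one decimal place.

2.3 hours

Audio: 448 kbps = 0.448 Mbps.
Total bitrate: 65 + 0.448 = 65.448 Mbps.
Capacity: 64 GiB = 549,756 Mb.
Recording time: 549,756 / 65.448 = 8,400 s ≈ 2.33 hours.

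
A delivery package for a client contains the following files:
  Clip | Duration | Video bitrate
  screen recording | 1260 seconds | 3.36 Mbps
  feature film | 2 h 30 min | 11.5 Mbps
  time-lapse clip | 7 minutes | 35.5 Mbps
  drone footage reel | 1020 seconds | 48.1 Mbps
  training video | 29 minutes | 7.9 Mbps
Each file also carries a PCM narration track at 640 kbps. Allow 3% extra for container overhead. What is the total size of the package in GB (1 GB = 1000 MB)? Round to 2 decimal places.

24.98 GB

Audio: 640 kbps = 0.640 Mbps.
screen recording: 4.000 Mbps × 1260 s × 1.03 = 5191.2 Mb
feature film: 12.140 Mbps × 9000 s × 1.03 = 112537.8 Mb
time-lapse clip: 36.140 Mbps × 420 s × 1.03 = 15634.2 Mb
drone footage reel: 48.740 Mbps × 1020 s × 1.03 = 51206.2 Mb
training video: 8.540 Mbps × 1740 s × 1.03 = 15305.4 Mb
Total: 199874.8 Mb = 24984.3 MB.
= 24.98 GB.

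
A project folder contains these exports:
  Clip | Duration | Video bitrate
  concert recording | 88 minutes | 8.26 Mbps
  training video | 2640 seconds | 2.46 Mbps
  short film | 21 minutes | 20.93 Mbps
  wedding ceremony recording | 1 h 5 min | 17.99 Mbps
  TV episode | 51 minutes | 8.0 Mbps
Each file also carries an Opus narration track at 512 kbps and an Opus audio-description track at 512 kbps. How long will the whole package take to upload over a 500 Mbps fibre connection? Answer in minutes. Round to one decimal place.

6.3 minutes

Audio total: 512 + 512 = 1024 kbps = 1.024 Mbps.
concert recording: 9.284 Mbps × 5280 s = 49019.5 Mb
training video: 3.484 Mbps × 2640 s = 9197.8 Mb
short film: 21.954 Mbps × 1260 s = 27662.0 Mb
wedding ceremony recording: 19.014 Mbps × 3900 s = 74154.6 Mb
TV episode: 9.024 Mbps × 3060 s = 27613.4 Mb
Total: 187647.4 Mb = 23455.9 MB.
At 500 Mbps: 187647.4 / 500 = 375 s ≈ 6.25 minutes.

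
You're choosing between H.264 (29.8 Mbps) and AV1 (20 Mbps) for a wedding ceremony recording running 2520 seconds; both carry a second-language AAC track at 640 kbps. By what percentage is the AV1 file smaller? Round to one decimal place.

32.2%

Audio: 640 kbps = 0.640 Mbps.
H.264: 30.440 Mbps × 2520 s = 76708.8 Mb = 8.930 GiB.
AV1: 20.640 Mbps × 2520 s = 52012.8 Mb = 6.055 GiB.
Reduction: (1 − 6.055/8.930) × 100 = 32.19%.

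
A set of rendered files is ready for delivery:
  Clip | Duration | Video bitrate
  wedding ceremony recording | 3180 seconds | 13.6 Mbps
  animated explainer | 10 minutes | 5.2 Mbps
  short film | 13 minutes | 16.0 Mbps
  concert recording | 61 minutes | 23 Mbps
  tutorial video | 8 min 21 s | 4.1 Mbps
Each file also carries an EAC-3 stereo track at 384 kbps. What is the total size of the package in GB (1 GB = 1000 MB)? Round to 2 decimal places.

18.55 GB

Audio: 384 kbps = 0.384 Mbps.
wedding ceremony recording: 13.984 Mbps × 3180 s = 44469.1 Mb
animated explainer: 5.584 Mbps × 600 s = 3350.4 Mb
short film: 16.384 Mbps × 780 s = 12779.5 Mb
concert recording: 23.384 Mbps × 3660 s = 85585.4 Mb
tutorial video: 4.484 Mbps × 501 s = 2246.5 Mb
Total: 148431.0 Mb = 18553.9 MB.
= 18.55 GB.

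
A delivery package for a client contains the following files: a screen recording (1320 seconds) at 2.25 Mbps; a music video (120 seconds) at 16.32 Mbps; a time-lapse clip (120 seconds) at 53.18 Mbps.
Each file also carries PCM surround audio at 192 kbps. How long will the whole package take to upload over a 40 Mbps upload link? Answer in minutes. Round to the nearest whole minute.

5 minutes

Audio: 192 kbps = 0.192 Mbps.
screen recording: 2.442 Mbps × 1320 s = 3223.4 Mb
music video: 16.512 Mbps × 120 s = 1981.4 Mb
time-lapse clip: 53.372 Mbps × 120 s = 6404.6 Mb
Total: 11609.5 Mb = 1451.2 MB.
At 40 Mbps: 11609.5 / 40 = 290 s ≈ 4.84 minutes.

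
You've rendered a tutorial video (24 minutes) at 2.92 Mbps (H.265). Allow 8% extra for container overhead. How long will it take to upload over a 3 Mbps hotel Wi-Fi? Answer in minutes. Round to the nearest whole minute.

24 min = 1440 s
File: 2.920 Mbps × 1440 s = 4204.8 Mb.
With 8% container overhead: ×1.08. → 4541.2 Mb.
At 3 Mbps: 4541.2 / 3 = 1513.7 s ≈ 25.2 minutes.

25 minutes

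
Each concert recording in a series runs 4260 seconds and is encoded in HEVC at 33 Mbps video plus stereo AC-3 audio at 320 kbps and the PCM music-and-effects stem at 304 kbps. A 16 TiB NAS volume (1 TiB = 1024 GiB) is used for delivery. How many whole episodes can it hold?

Audio total: 320 + 304 = 624 kbps = 0.624 Mbps.
Total bitrate: 33.624 Mbps.
Per item: 33.624 Mbps × 4260 s = 143,238 Mb = 17,905 MB.
Capacity: 16 TiB = 140,737,488 Mb; 982.54 items → 982 complete.

982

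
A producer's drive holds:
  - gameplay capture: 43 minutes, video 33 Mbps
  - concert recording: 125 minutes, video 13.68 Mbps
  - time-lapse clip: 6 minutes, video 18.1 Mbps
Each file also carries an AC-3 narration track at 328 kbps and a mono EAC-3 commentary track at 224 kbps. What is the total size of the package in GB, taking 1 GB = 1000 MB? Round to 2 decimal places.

25.00 GB

Audio total: 328 + 224 = 552 kbps = 0.552 Mbps.
gameplay capture: 33.552 Mbps × 2580 s = 86564.2 Mb
concert recording: 14.232 Mbps × 7500 s = 106740.0 Mb
time-lapse clip: 18.652 Mbps × 360 s = 6714.7 Mb
Total: 200018.9 Mb = 25002.4 MB.
= 25.00 GB.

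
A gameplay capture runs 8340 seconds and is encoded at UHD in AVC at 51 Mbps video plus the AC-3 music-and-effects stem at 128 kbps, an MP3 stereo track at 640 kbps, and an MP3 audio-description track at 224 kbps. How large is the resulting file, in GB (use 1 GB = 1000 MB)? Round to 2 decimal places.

54.20 GB

Audio total: 128 + 640 + 224 = 992 kbps = 0.992 Mbps.
Total bitrate: 51 + 0.992 = 51.992 Mbps.
Stream data: 51.992 Mbps × 8340 s = 433613.3 Mb.
433,613 Mb ÷ 8 = 54,202 MB → 54.20 GB.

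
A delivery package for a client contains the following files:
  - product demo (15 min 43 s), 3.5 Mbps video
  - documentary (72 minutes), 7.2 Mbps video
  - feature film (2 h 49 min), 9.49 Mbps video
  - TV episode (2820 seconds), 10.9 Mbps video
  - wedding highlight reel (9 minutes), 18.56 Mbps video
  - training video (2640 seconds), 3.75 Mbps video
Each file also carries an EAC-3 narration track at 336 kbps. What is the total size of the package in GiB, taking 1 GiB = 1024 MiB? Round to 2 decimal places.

Audio: 336 kbps = 0.336 Mbps.
product demo: 3.836 Mbps × 943 s = 3617.3 Mb
documentary: 7.536 Mbps × 4320 s = 32555.5 Mb
feature film: 9.826 Mbps × 10140 s = 99635.6 Mb
TV episode: 11.236 Mbps × 2820 s = 31685.5 Mb
wedding highlight reel: 18.896 Mbps × 540 s = 10203.8 Mb
training video: 4.086 Mbps × 2640 s = 10787.0 Mb
Total: 188484.9 Mb = 23560.6 MB.
= 21.94 GiB.

21.94 GiB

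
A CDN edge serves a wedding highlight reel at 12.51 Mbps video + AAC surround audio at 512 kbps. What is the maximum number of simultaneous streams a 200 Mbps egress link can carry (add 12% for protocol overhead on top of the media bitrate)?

Audio: 512 kbps = 0.512 Mbps.
Per-viewer media rate: 13.022 Mbps.
On the wire with 12% overhead: 14.585 Mbps.
200 Mbps = 200.0 Mbps; 200.0 / 14.585 = 13.71 → 13 viewers.

13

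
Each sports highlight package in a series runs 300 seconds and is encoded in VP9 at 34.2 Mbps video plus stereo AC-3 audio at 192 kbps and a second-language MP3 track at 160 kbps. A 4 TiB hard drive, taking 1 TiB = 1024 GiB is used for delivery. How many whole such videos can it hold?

Audio total: 192 + 160 = 352 kbps = 0.352 Mbps.
Total bitrate: 34.552 Mbps.
Per item: 34.552 Mbps × 300 s = 10,366 Mb = 1,296 MB.
Capacity: 4 TiB = 35,184,372 Mb; 3394.34 items → 3394 complete.

3394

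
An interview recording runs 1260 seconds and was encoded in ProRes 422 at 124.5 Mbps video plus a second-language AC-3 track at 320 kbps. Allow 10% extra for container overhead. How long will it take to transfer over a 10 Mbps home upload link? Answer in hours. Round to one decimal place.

Audio: 320 kbps = 0.320 Mbps.
Total bitrate: 124.820 Mbps.
File: 124.820 Mbps × 1260 s = 157273.2 Mb.
With 10% container overhead: ×1.10. → 173000.5 Mb.
At 10 Mbps: 173000.5 / 10 = 17300.1 s ≈ 4.81 hours.

4.8 hours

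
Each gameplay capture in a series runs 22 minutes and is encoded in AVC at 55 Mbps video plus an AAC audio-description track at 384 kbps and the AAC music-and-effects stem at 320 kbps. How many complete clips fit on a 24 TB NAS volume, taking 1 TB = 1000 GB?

22 min = 1320 s
Audio total: 384 + 320 = 704 kbps = 0.704 Mbps.
Total bitrate: 55.704 Mbps.
Per item: 55.704 Mbps × 1320 s = 73,529 Mb = 9,191 MB.
Capacity: 24 TB = 192,000,000 Mb; 2611.20 items → 2611 complete.

2611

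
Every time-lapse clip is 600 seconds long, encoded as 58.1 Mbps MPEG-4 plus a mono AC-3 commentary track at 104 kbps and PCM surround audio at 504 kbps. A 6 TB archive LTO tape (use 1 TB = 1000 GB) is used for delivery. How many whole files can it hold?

1362

Audio total: 104 + 504 = 608 kbps = 0.608 Mbps.
Total bitrate: 58.708 Mbps.
Per item: 58.708 Mbps × 600 s = 35,225 Mb = 4,403 MB.
Capacity: 6 TB = 48,000,000 Mb; 1362.68 items → 1362 complete.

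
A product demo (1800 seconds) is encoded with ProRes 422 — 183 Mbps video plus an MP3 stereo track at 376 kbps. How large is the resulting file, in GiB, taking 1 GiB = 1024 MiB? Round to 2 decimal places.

Audio: 376 kbps = 0.376 Mbps.
Total bitrate: 183 + 0.376 = 183.376 Mbps.
Stream data: 183.376 Mbps × 1800 s = 330076.8 Mb.
330,077 Mb = 41,259,600,000 bytes ÷ 1,073,741,824 = 38.43 GiB.

38.43 GiB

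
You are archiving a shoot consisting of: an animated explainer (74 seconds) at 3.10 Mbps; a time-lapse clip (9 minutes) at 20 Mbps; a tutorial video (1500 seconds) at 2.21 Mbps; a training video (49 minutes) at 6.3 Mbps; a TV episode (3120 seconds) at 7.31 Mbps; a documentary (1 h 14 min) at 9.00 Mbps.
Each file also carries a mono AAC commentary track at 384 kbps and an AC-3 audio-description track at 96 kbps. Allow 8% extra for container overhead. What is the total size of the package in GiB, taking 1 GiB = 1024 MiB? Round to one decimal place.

Audio total: 384 + 96 = 480 kbps = 0.480 Mbps.
animated explainer: 3.580 Mbps × 74 s × 1.08 = 286.1 Mb
time-lapse clip: 20.480 Mbps × 540 s × 1.08 = 11943.9 Mb
tutorial video: 2.690 Mbps × 1500 s × 1.08 = 4357.8 Mb
training video: 6.780 Mbps × 2940 s × 1.08 = 21527.9 Mb
TV episode: 7.790 Mbps × 3120 s × 1.08 = 26249.2 Mb
documentary: 9.480 Mbps × 4440 s × 1.08 = 45458.5 Mb
Total: 109823.4 Mb = 13727.9 MB.
= 12.79 GiB.

12.8 GiB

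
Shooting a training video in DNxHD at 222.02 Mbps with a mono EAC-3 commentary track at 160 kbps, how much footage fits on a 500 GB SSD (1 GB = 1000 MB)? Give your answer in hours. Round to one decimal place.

5.0 hours

Audio: 160 kbps = 0.160 Mbps.
Total bitrate: 222.02 + 0.160 = 222.180 Mbps.
Capacity: 500 GB = 4,000,000 Mb.
Recording time: 4,000,000 / 222.180 = 18,003 s ≈ 5.00 hours.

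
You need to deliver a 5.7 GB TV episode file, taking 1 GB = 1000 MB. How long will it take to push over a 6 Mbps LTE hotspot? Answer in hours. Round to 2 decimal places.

2.11 hours

File: 5.7 GB = 45600.0 Mb.
At 6 Mbps: 45600.0 / 6 = 7600.0 s ≈ 2.11 hours.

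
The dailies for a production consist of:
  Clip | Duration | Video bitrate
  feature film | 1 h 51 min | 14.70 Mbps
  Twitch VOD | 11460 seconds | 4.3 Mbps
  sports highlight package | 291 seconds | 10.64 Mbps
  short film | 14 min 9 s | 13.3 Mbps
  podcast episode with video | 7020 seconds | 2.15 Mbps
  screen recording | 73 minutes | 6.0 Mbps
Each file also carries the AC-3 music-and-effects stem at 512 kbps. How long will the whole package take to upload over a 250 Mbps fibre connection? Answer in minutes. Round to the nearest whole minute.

15 minutes

Audio: 512 kbps = 0.512 Mbps.
feature film: 15.212 Mbps × 6660 s = 101311.9 Mb
Twitch VOD: 4.812 Mbps × 11460 s = 55145.5 Mb
sports highlight package: 11.152 Mbps × 291 s = 3245.2 Mb
short film: 13.812 Mbps × 849 s = 11726.4 Mb
podcast episode with video: 2.662 Mbps × 7020 s = 18687.2 Mb
screen recording: 6.512 Mbps × 4380 s = 28522.6 Mb
Total: 218638.9 Mb = 27329.9 MB.
At 250 Mbps: 218638.9 / 250 = 875 s ≈ 14.6 minutes.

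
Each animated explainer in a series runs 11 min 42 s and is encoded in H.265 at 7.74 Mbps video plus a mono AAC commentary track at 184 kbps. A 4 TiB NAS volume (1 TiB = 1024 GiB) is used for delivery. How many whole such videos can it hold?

6325

11 min 42 s = 702 s
Audio: 184 kbps = 0.184 Mbps.
Total bitrate: 7.924 Mbps.
Per item: 7.924 Mbps × 702 s = 5,563 Mb = 695.3 MB.
Capacity: 4 TiB = 35,184,372 Mb; 6325.11 items → 6325 complete.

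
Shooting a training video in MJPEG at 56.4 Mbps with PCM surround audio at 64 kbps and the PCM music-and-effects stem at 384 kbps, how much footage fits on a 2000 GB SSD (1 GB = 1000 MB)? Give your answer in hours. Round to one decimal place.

Audio total: 64 + 384 = 448 kbps = 0.448 Mbps.
Total bitrate: 56.4 + 0.448 = 56.848 Mbps.
Capacity: 2000 GB = 16,000,000 Mb.
Recording time: 16,000,000 / 56.848 = 281,452 s ≈ 78.2 hours.

78.2 hours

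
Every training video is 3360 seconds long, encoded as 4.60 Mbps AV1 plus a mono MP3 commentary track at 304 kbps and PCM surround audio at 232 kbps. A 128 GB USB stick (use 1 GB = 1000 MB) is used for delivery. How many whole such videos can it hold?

Audio total: 304 + 232 = 536 kbps = 0.536 Mbps.
Total bitrate: 5.136 Mbps.
Per item: 5.136 Mbps × 3360 s = 17,257 Mb = 2,157 MB.
Capacity: 128 GB = 1,024,000 Mb; 59.34 items → 59 complete.

59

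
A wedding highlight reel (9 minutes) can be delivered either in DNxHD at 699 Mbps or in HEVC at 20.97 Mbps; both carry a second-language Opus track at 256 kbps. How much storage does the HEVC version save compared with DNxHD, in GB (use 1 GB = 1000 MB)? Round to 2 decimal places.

9 min = 540 s
Audio: 256 kbps = 0.256 Mbps.
DNxHD: 699.256 Mbps × 540 s = 377598.2 Mb = 47.200 GB.
HEVC: 21.226 Mbps × 540 s = 11462.0 Mb = 1.433 GB.
Saving: 47.200 − 1.433 = 45.767 GB.

45.77 GB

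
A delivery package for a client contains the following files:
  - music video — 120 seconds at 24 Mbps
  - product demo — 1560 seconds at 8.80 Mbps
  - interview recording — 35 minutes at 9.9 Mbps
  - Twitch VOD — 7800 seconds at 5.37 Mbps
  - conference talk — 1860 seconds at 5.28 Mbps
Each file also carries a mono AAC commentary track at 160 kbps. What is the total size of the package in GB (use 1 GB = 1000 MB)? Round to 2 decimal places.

Audio: 160 kbps = 0.160 Mbps.
music video: 24.160 Mbps × 120 s = 2899.2 Mb
product demo: 8.960 Mbps × 1560 s = 13977.6 Mb
interview recording: 10.060 Mbps × 2100 s = 21126.0 Mb
Twitch VOD: 5.530 Mbps × 7800 s = 43134.0 Mb
conference talk: 5.440 Mbps × 1860 s = 10118.4 Mb
Total: 91255.2 Mb = 11406.9 MB.
= 11.41 GB.

11.41 GB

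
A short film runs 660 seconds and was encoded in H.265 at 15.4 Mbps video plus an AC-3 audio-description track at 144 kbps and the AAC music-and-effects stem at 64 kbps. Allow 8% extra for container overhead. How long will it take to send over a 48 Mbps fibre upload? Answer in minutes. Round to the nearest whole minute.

4 minutes

Audio total: 144 + 64 = 208 kbps = 0.208 Mbps.
Total bitrate: 15.608 Mbps.
File: 15.608 Mbps × 660 s = 10301.3 Mb.
With 8% container overhead: ×1.08. → 11125.4 Mb.
At 48 Mbps: 11125.4 / 48 = 231.8 s ≈ 3.86 minutes.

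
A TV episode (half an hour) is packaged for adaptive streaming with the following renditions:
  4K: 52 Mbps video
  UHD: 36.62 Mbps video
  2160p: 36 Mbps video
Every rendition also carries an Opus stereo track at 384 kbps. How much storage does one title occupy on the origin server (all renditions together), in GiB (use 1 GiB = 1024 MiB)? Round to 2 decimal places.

26.36 GiB

30 min = 1800 s
Audio: 384 kbps = 0.384 Mbps.
Sum of rendition bitrates: (52+0.384) + (36.62+0.384) + (36+0.384) = 125.772 Mbps.
× 1800 s = 226,390 Mb = 28,299 MB = 26.36 GiB.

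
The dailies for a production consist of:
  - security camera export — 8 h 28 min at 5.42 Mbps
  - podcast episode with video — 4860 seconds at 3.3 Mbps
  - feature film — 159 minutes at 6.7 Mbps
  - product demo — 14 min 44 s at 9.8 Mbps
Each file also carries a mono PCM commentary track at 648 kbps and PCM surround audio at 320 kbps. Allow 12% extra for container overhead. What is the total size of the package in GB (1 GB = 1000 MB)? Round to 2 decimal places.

Audio total: 648 + 320 = 968 kbps = 0.968 Mbps.
security camera export: 6.388 Mbps × 30480 s × 1.12 = 218071.0 Mb
podcast episode with video: 4.268 Mbps × 4860 s × 1.12 = 23231.6 Mb
feature film: 7.668 Mbps × 9540 s × 1.12 = 81931.0 Mb
product demo: 10.768 Mbps × 884 s × 1.12 = 10661.2 Mb
Total: 333894.8 Mb = 41736.8 MB.
= 41.74 GB.

41.74 GB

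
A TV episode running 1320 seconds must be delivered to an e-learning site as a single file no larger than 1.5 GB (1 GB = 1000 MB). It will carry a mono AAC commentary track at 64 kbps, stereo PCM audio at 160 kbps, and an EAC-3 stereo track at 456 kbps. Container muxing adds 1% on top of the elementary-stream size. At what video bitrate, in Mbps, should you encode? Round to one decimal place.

Budget: 1.5 GB = 12000.0 Mb.
Stream payload after overhead: 12000.0 / 1.01 = 11881.2 Mb.
Total bitrate budget: 11881.2 Mb / 1320 s = 9.001 Mbps.
Audio total: 64 + 160 + 456 = 680 kbps = 0.680 Mbps.
Video: 9.001 − 0.680 = 8.321 Mbps.

8.3 Mbps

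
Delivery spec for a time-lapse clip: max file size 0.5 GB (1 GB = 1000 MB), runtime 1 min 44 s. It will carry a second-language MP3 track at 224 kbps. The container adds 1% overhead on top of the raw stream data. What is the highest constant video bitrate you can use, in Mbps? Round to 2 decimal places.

Budget: 0.5 GB = 4000.0 Mb.
Stream payload after overhead: 4000.0 / 1.01 = 3960.4 Mb.
1 min 44 s = 104 s
Total bitrate budget: 3960.4 Mb / 104 s = 38.081 Mbps.
Audio: 224 kbps = 0.224 Mbps.
Video: 38.081 − 0.224 = 37.857 Mbps.

37.86 Mbps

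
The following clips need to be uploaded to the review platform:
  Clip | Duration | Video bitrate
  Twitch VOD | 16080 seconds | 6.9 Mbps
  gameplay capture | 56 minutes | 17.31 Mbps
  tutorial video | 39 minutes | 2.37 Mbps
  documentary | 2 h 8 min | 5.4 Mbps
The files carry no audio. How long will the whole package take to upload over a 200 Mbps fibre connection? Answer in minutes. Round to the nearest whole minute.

Twitch VOD: 6.900 Mbps × 16080 s = 110952.0 Mb
gameplay capture: 17.310 Mbps × 3360 s = 58161.6 Mb
tutorial video: 2.370 Mbps × 2340 s = 5545.8 Mb
documentary: 5.400 Mbps × 7680 s = 41472.0 Mb
Total: 216131.4 Mb = 27016.4 MB.
At 200 Mbps: 216131.4 / 200 = 1081 s ≈ 18 minutes.

18 minutes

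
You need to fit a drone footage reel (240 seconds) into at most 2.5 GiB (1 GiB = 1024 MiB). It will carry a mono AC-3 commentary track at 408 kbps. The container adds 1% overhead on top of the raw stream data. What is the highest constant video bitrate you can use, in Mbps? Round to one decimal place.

88.2 Mbps

Budget: 2.5 GiB = 21474.8 Mb.
Stream payload after overhead: 21474.8 / 1.01 = 21262.2 Mb.
Total bitrate budget: 21262.2 Mb / 240 s = 88.593 Mbps.
Audio: 408 kbps = 0.408 Mbps.
Video: 88.593 − 0.408 = 88.185 Mbps.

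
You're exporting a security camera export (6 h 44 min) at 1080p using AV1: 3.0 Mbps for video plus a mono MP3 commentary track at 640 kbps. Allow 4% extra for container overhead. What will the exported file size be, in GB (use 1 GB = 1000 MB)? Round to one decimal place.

11.5 GB

6 h 44 min = 404 min = 24240 s
Audio: 640 kbps = 0.640 Mbps.
Total bitrate: 3.0 + 0.640 = 3.640 Mbps.
Stream data: 3.640 Mbps × 24240 s = 88233.6 Mb.
With 4% container overhead: ×1.04.
91,763 Mb ÷ 8 = 11,470 MB → 11.47 GB.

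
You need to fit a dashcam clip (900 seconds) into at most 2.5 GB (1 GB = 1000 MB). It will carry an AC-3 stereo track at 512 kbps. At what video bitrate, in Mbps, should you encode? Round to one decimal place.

21.7 Mbps

Budget: 2.5 GB = 20000.0 Mb.
Total bitrate budget: 20000.0 Mb / 900 s = 22.222 Mbps.
Audio: 512 kbps = 0.512 Mbps.
Video: 22.222 − 0.512 = 21.710 Mbps.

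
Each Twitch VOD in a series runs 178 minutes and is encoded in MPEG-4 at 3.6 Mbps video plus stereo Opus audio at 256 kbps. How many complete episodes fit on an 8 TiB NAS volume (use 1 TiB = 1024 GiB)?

178 min = 10680 s
Audio: 256 kbps = 0.256 Mbps.
Total bitrate: 3.856 Mbps.
Per item: 3.856 Mbps × 10680 s = 41,182 Mb = 5,148 MB.
Capacity: 8 TiB = 70,368,744 Mb; 1708.72 items → 1708 complete.

1708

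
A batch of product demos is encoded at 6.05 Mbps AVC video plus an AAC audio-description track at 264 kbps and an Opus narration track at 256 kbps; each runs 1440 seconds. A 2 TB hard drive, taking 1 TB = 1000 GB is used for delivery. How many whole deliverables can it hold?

1691

Audio total: 264 + 256 = 520 kbps = 0.520 Mbps.
Total bitrate: 6.570 Mbps.
Per item: 6.570 Mbps × 1440 s = 9,461 Mb = 1,183 MB.
Capacity: 2 TB = 16,000,000 Mb; 1691.19 items → 1691 complete.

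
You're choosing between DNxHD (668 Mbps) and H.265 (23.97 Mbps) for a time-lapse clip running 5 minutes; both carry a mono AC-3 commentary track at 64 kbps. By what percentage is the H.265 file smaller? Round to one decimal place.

96.4%

5 min = 300 s
Audio: 64 kbps = 0.064 Mbps.
DNxHD: 668.064 Mbps × 300 s = 200419.2 Mb = 23.332 GiB.
H.265: 24.034 Mbps × 300 s = 7210.2 Mb = 0.839 GiB.
Reduction: (1 − 0.839/23.332) × 100 = 96.40%.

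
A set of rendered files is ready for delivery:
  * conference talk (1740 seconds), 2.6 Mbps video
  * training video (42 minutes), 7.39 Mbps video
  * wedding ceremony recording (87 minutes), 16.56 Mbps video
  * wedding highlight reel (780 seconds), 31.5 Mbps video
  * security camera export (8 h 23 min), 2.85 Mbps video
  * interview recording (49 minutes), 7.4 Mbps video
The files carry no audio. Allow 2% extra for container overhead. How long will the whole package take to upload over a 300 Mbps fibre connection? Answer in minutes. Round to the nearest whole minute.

14 minutes

conference talk: 2.600 Mbps × 1740 s × 1.02 = 4614.5 Mb
training video: 7.390 Mbps × 2520 s × 1.02 = 18995.3 Mb
wedding ceremony recording: 16.560 Mbps × 5220 s × 1.02 = 88172.1 Mb
wedding highlight reel: 31.500 Mbps × 780 s × 1.02 = 25061.4 Mb
security camera export: 2.850 Mbps × 30180 s × 1.02 = 87733.3 Mb
interview recording: 7.400 Mbps × 2940 s × 1.02 = 22191.1 Mb
Total: 246767.6 Mb = 30845.9 MB.
At 300 Mbps: 246767.6 / 300 = 823 s ≈ 13.7 minutes.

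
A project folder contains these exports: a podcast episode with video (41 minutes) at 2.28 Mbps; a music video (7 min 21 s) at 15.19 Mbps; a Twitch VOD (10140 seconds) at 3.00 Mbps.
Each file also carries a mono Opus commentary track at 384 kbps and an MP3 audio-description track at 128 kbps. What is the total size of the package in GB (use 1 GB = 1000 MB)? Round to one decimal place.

6.2 GB

Audio total: 384 + 128 = 512 kbps = 0.512 Mbps.
podcast episode with video: 2.792 Mbps × 2460 s = 6868.3 Mb
music video: 15.702 Mbps × 441 s = 6924.6 Mb
Twitch VOD: 3.512 Mbps × 10140 s = 35611.7 Mb
Total: 49404.6 Mb = 6175.6 MB.
= 6.176 GB.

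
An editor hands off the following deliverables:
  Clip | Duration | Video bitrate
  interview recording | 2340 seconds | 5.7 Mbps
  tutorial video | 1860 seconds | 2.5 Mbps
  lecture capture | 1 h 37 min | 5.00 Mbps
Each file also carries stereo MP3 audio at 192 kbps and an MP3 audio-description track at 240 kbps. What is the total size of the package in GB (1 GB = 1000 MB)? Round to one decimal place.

6.4 GB

Audio total: 192 + 240 = 432 kbps = 0.432 Mbps.
interview recording: 6.132 Mbps × 2340 s = 14348.9 Mb
tutorial video: 2.932 Mbps × 1860 s = 5453.5 Mb
lecture capture: 5.432 Mbps × 5820 s = 31614.2 Mb
Total: 51416.6 Mb = 6427.1 MB.
= 6.427 GB.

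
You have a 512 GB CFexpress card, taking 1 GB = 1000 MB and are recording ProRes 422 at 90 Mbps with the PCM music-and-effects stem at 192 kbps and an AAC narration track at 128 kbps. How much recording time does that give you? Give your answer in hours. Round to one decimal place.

12.6 hours

Audio total: 192 + 128 = 320 kbps = 0.320 Mbps.
Total bitrate: 90 + 0.320 = 90.320 Mbps.
Capacity: 512 GB = 4,096,000 Mb.
Recording time: 4,096,000 / 90.320 = 45,350 s ≈ 12.6 hours.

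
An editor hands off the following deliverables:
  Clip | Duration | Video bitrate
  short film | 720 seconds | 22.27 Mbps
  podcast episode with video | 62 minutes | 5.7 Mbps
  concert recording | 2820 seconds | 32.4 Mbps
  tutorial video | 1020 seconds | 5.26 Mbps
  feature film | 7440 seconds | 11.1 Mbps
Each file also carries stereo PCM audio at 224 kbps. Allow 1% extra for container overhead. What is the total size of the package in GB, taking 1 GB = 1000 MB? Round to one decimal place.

27.8 GB

Audio: 224 kbps = 0.224 Mbps.
short film: 22.494 Mbps × 720 s × 1.01 = 16357.6 Mb
podcast episode with video: 5.924 Mbps × 3720 s × 1.01 = 22257.7 Mb
concert recording: 32.624 Mbps × 2820 s × 1.01 = 92919.7 Mb
tutorial video: 5.484 Mbps × 1020 s × 1.01 = 5649.6 Mb
feature film: 11.324 Mbps × 7440 s × 1.01 = 85093.1 Mb
Total: 222277.6 Mb = 27784.7 MB.
= 27.78 GB.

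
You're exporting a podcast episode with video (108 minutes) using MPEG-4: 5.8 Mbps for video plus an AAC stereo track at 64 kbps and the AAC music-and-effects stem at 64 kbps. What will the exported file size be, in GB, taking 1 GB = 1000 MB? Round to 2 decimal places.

108 min = 6480 s
Audio total: 64 + 64 = 128 kbps = 0.128 Mbps.
Total bitrate: 5.8 + 0.128 = 5.928 Mbps.
Stream data: 5.928 Mbps × 6480 s = 38413.4 Mb.
38,413 Mb ÷ 8 = 4,802 MB → 4.802 GB.

4.80 GB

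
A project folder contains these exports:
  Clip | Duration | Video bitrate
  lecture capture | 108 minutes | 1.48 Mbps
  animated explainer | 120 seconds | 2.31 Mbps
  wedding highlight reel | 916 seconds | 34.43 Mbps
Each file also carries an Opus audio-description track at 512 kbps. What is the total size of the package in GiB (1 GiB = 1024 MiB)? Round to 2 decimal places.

5.27 GiB

Audio: 512 kbps = 0.512 Mbps.
lecture capture: 1.992 Mbps × 6480 s = 12908.2 Mb
animated explainer: 2.822 Mbps × 120 s = 338.6 Mb
wedding highlight reel: 34.942 Mbps × 916 s = 32006.9 Mb
Total: 45253.7 Mb = 5656.7 MB.
= 5.268 GiB.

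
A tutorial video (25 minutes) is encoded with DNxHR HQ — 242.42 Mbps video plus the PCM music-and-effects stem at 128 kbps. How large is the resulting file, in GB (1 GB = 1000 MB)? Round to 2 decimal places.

25 min = 1500 s
Audio: 128 kbps = 0.128 Mbps.
Total bitrate: 242.42 + 0.128 = 242.548 Mbps.
Stream data: 242.548 Mbps × 1500 s = 363822.0 Mb.
363,822 Mb ÷ 8 = 45,478 MB → 45.48 GB.

45.48 GB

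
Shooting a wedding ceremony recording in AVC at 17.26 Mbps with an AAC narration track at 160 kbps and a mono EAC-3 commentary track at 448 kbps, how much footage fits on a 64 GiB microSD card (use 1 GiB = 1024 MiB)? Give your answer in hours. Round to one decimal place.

Audio total: 160 + 448 = 608 kbps = 0.608 Mbps.
Total bitrate: 17.26 + 0.608 = 17.868 Mbps.
Capacity: 64 GiB = 549,756 Mb.
Recording time: 549,756 / 17.868 = 30,768 s ≈ 8.55 hours.

8.5 hours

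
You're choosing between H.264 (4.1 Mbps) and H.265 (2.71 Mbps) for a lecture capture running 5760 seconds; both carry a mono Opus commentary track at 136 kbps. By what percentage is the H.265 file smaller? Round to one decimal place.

32.8%

Audio: 136 kbps = 0.136 Mbps.
H.264: 4.236 Mbps × 5760 s = 24399.4 Mb = 2.840 GiB.
H.265: 2.846 Mbps × 5760 s = 16393.0 Mb = 1.908 GiB.
Reduction: (1 − 1.908/2.840) × 100 = 32.81%.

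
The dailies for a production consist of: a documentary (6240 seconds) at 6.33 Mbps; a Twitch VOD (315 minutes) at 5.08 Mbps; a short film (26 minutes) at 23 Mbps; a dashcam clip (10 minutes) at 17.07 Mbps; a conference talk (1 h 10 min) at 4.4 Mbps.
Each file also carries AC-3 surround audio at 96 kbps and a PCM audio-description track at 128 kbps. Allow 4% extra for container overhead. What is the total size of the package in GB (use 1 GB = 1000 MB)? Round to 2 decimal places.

Audio total: 96 + 128 = 224 kbps = 0.224 Mbps.
documentary: 6.554 Mbps × 6240 s × 1.04 = 42532.8 Mb
Twitch VOD: 5.304 Mbps × 18900 s × 1.04 = 104255.4 Mb
short film: 23.224 Mbps × 1560 s × 1.04 = 37678.6 Mb
dashcam clip: 17.294 Mbps × 600 s × 1.04 = 10791.5 Mb
conference talk: 4.624 Mbps × 4200 s × 1.04 = 20197.6 Mb
Total: 215456.0 Mb = 26932.0 MB.
= 26.93 GB.

26.93 GB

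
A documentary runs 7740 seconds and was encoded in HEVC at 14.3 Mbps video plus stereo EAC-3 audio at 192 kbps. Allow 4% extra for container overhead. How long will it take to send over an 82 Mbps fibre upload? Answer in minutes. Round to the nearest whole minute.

24 minutes

Audio: 192 kbps = 0.192 Mbps.
Total bitrate: 14.492 Mbps.
File: 14.492 Mbps × 7740 s = 112168.1 Mb.
With 4% container overhead: ×1.04. → 116654.8 Mb.
At 82 Mbps: 116654.8 / 82 = 1422.6 s ≈ 23.7 minutes.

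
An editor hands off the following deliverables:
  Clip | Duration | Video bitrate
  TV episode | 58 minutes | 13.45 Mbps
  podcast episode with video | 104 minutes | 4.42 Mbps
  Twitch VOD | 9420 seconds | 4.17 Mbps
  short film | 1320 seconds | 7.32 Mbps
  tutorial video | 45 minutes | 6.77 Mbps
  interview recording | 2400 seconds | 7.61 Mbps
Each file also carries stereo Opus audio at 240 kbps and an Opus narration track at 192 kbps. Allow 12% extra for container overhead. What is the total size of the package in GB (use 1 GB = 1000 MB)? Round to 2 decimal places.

23.93 GB

Audio total: 240 + 192 = 432 kbps = 0.432 Mbps.
TV episode: 13.882 Mbps × 3480 s × 1.12 = 54106.5 Mb
podcast episode with video: 4.852 Mbps × 6240 s × 1.12 = 33909.7 Mb
Twitch VOD: 4.602 Mbps × 9420 s × 1.12 = 48552.9 Mb
short film: 7.752 Mbps × 1320 s × 1.12 = 11460.6 Mb
tutorial video: 7.202 Mbps × 2700 s × 1.12 = 21778.8 Mb
interview recording: 8.042 Mbps × 2400 s × 1.12 = 21616.9 Mb
Total: 191425.4 Mb = 23928.2 MB.
= 23.93 GB.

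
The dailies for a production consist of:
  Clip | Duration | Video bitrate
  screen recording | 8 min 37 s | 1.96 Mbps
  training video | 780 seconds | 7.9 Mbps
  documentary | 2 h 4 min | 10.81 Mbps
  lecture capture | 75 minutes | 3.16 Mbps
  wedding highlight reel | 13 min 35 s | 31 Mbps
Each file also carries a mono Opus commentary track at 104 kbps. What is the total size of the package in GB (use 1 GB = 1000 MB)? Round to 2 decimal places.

Audio: 104 kbps = 0.104 Mbps.
screen recording: 2.064 Mbps × 517 s = 1067.1 Mb
training video: 8.004 Mbps × 780 s = 6243.1 Mb
documentary: 10.914 Mbps × 7440 s = 81200.2 Mb
lecture capture: 3.264 Mbps × 4500 s = 14688.0 Mb
wedding highlight reel: 31.104 Mbps × 815 s = 25349.8 Mb
Total: 128548.1 Mb = 16068.5 MB.
= 16.07 GB.

16.07 GB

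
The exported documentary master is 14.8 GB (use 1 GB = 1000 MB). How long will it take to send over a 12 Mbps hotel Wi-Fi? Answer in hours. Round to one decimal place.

2.7 hours

File: 14.8 GB = 118400.0 Mb.
At 12 Mbps: 118400.0 / 12 = 9866.7 s ≈ 2.74 hours.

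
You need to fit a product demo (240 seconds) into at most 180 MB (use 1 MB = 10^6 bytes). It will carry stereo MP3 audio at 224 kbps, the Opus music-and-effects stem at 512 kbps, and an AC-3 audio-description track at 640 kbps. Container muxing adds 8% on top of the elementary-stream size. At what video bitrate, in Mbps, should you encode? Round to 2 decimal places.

4.18 Mbps

Budget: 180 MB = 1440.0 Mb.
Stream payload after overhead: 1440.0 / 1.08 = 1333.3 Mb.
Total bitrate budget: 1333.3 Mb / 240 s = 5.556 Mbps.
Audio total: 224 + 512 + 640 = 1376 kbps = 1.376 Mbps.
Video: 5.556 − 1.376 = 4.180 Mbps.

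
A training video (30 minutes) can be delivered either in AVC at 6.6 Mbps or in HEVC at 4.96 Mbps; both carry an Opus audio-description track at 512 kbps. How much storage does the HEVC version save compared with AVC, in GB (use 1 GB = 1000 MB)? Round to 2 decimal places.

30 min = 1800 s
Audio: 512 kbps = 0.512 Mbps.
AVC: 7.112 Mbps × 1800 s = 12801.6 Mb = 1.600 GB.
HEVC: 5.472 Mbps × 1800 s = 9849.6 Mb = 1.231 GB.
Saving: 1.600 − 1.231 = 0.369 GB.

0.37 GB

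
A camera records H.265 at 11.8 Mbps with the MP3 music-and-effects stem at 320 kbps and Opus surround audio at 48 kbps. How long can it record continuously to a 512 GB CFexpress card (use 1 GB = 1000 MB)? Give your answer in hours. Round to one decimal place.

93.5 hours

Audio total: 320 + 48 = 368 kbps = 0.368 Mbps.
Total bitrate: 11.8 + 0.368 = 12.168 Mbps.
Capacity: 512 GB = 4,096,000 Mb.
Recording time: 4,096,000 / 12.168 = 336,621 s ≈ 93.5 hours.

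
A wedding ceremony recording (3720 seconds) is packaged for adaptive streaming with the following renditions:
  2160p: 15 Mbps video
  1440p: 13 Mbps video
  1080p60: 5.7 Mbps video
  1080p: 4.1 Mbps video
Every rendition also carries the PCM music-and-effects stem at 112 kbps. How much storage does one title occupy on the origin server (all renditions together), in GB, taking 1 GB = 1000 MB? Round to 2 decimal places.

17.79 GB

Audio: 112 kbps = 0.112 Mbps.
Sum of rendition bitrates: (15+0.112) + (13+0.112) + (5.7+0.112) + (4.1+0.112) = 38.248 Mbps.
× 3720 s = 142,283 Mb = 17,785 MB = 17.79 GB.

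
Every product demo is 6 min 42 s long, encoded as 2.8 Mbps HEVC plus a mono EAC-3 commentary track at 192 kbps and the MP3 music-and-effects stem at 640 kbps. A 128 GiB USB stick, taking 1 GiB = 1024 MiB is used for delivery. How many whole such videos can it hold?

6 min 42 s = 402 s
Audio total: 192 + 640 = 832 kbps = 0.832 Mbps.
Total bitrate: 3.632 Mbps.
Per item: 3.632 Mbps × 402 s = 1,460 Mb = 182.5 MB.
Capacity: 128 GiB = 1,099,512 Mb; 753.06 items → 753 complete.

753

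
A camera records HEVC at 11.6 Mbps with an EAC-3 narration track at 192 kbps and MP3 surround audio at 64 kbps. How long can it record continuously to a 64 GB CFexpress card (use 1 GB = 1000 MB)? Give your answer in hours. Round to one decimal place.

Audio total: 192 + 64 = 256 kbps = 0.256 Mbps.
Total bitrate: 11.6 + 0.256 = 11.856 Mbps.
Capacity: 64 GB = 512,000 Mb.
Recording time: 512,000 / 11.856 = 43,185 s ≈ 12.0 hours.

12.0 hours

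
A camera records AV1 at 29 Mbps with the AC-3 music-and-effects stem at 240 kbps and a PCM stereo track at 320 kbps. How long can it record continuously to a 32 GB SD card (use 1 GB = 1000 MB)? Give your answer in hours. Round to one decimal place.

2.4 hours

Audio total: 240 + 320 = 560 kbps = 0.560 Mbps.
Total bitrate: 29 + 0.560 = 29.560 Mbps.
Capacity: 32 GB = 256,000 Mb.
Recording time: 256,000 / 29.560 = 8,660 s ≈ 2.41 hours.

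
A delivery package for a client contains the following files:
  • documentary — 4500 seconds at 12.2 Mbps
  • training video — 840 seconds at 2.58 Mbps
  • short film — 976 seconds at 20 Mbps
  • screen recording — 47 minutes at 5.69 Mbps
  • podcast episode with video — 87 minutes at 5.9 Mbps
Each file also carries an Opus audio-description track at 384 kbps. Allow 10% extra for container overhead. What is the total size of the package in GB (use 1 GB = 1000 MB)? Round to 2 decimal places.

Audio: 384 kbps = 0.384 Mbps.
documentary: 12.584 Mbps × 4500 s × 1.10 = 62290.8 Mb
training video: 2.964 Mbps × 840 s × 1.10 = 2738.7 Mb
short film: 20.384 Mbps × 976 s × 1.10 = 21884.3 Mb
screen recording: 6.074 Mbps × 2820 s × 1.10 = 18841.5 Mb
podcast episode with video: 6.284 Mbps × 5220 s × 1.10 = 36082.7 Mb
Total: 141838.1 Mb = 17729.8 MB.
= 17.73 GB.

17.73 GB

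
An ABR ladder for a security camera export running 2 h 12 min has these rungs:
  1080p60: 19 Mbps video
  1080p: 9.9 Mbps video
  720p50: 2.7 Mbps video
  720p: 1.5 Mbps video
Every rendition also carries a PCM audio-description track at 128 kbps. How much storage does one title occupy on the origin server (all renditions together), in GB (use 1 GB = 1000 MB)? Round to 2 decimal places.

33.28 GB

2 h 12 min = 132 min = 7920 s
Audio: 128 kbps = 0.128 Mbps.
Sum of rendition bitrates: (19+0.128) + (9.9+0.128) + (2.7+0.128) + (1.5+0.128) = 33.612 Mbps.
× 7920 s = 266,207 Mb = 33,276 MB = 33.28 GB.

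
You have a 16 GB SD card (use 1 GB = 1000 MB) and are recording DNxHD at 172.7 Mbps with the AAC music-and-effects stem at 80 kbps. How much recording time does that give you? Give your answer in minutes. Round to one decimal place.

Audio: 80 kbps = 0.080 Mbps.
Total bitrate: 172.7 + 0.080 = 172.780 Mbps.
Capacity: 16 GB = 128,000 Mb.
Recording time: 128,000 / 172.780 = 740.8 s ≈ 12.3 minutes.

12.3 minutes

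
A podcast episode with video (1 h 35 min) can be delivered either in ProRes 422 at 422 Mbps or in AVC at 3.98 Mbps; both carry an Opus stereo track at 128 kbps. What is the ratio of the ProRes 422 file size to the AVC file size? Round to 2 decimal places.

102.76

1 h 35 min = 95 min = 5700 s
Audio: 128 kbps = 0.128 Mbps.
ProRes 422: 422.128 Mbps × 5700 s = 2406129.6 Mb = 300.766 GB.
AVC: 4.108 Mbps × 5700 s = 23415.6 Mb = 2.927 GB.
Ratio: 300.766 / 2.927 = 102.758.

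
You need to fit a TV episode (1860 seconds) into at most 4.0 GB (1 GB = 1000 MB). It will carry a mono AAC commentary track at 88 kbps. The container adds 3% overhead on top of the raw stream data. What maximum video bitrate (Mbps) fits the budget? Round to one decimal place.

Budget: 4.0 GB = 32000.0 Mb.
Stream payload after overhead: 32000.0 / 1.03 = 31068.0 Mb.
Total bitrate budget: 31068.0 Mb / 1860 s = 16.703 Mbps.
Audio: 88 kbps = 0.088 Mbps.
Video: 16.703 − 0.088 = 16.615 Mbps.

16.6 Mbps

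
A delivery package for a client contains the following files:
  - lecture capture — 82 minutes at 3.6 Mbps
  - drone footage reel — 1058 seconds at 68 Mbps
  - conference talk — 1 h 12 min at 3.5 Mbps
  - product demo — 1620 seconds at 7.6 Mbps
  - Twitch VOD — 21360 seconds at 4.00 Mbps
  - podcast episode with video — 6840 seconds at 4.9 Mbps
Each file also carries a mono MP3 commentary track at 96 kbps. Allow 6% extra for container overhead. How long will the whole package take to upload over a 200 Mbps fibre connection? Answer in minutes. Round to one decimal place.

Audio: 96 kbps = 0.096 Mbps.
lecture capture: 3.696 Mbps × 4920 s × 1.06 = 19275.4 Mb
drone footage reel: 68.096 Mbps × 1058 s × 1.06 = 76368.3 Mb
conference talk: 3.596 Mbps × 4320 s × 1.06 = 16466.8 Mb
product demo: 7.696 Mbps × 1620 s × 1.06 = 13215.6 Mb
Twitch VOD: 4.096 Mbps × 21360 s × 1.06 = 92740.0 Mb
podcast episode with video: 4.996 Mbps × 6840 s × 1.06 = 36223.0 Mb
Total: 254289.0 Mb = 31786.1 MB.
At 200 Mbps: 254289.0 / 200 = 1271 s ≈ 21.2 minutes.

21.2 minutes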